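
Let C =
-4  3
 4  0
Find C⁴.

C² = [[28, -12], [-16, 12]]
C³ = [[-160, 84], [112, -48]]
C⁴ = [[976, -480], [-640, 336]]

[[976, -480], [-640, 336]]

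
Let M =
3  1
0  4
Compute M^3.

M^2 = [[9, 7], [0, 16]]
M^3 = [[27, 37], [0, 64]]

[[27, 37], [0, 64]]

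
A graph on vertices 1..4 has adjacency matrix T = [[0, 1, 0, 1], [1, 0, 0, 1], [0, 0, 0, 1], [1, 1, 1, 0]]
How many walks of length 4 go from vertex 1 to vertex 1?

The number of length-4 walks from vertex 1 to vertex 1 is entry (1,1) of T^4, where T is the adjacency matrix.
T^2 = [[2, 1, 1, 1], [1, 2, 1, 1], [1, 1, 1, 0], [1, 1, 0, 3]]
T^3 = [[2, 3, 1, 4], [3, 2, 1, 4], [1, 1, 0, 3], [4, 4, 3, 2]]
T^4 = [[7, 6, 4, 6], [6, 7, 4, 6], [4, 4, 3, 2], [6, 6, 2, 11]]

7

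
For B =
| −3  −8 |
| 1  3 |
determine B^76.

[[1, 0], [0, 1]]

B² = I (check: tr B = 0 and det B = −1), so B^76 = I since 76 is even.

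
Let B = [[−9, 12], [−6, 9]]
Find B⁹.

[[−59049, 78732], [−39366, 59049]]

tr B = 0 and det B = −9, so the characteristic polynomial is λ² − (0)λ + (−9) with roots −3 and 3.
Eigenvectors give P = [[2, 1], [1, 1]] with P⁻¹ = [[1, −1], [−1, 2]], and B = P·diag(−3, 3)·P⁻¹.
Then B⁹ = P·diag(−19683, 19683)·P⁻¹ = [[−39366, 19683], [−19683, 19683]] · [[1, −1], [−1, 2]] = [[−59049, 78732], [−39366, 59049]].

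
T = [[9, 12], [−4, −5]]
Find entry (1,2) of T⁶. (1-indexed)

4368

tr T = 4 and det T = 3, so the characteristic polynomial is λ² − (4)λ + (3) with roots 1 and 3.
Eigenvectors give P = [[3, 2], [−2, −1]] with P⁻¹ = [[−1, −2], [2, 3]], and T = P·diag(1, 3)·P⁻¹.
Then T⁶ = P·diag(1, 729)·P⁻¹ = [[3, 1458], [−2, −729]] · [[−1, −2], [2, 3]] = [[2913, 4368], [−1456, −2183]].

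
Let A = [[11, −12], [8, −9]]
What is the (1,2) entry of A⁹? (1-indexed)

tr A = 2 and det A = −3, so the characteristic polynomial is λ² − (2)λ + (−3) with roots 3 and −1.
Eigenvectors give P = [[3, 1], [2, 1]] with P⁻¹ = [[1, −1], [−2, 3]], and A = P·diag(3, −1)·P⁻¹.
Then A⁹ = P·diag(19683, −1)·P⁻¹ = [[59049, −1], [39366, −1]] · [[1, −1], [−2, 3]] = [[59051, −59052], [39368, −39369]].

−59052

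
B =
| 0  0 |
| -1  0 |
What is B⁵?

[[0, 0], [0, 0]]

B is strictly triangular, hence nilpotent: B² = 0, so B⁵ = 0.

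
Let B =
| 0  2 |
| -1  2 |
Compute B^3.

[[-4, 4], [-2, 0]]

B^2 = [[-2, 4], [-2, 2]]
B^3 = [[-4, 4], [-2, 0]]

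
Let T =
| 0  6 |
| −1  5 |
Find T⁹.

tr T = 5 and det T = 6, so the characteristic polynomial is λ² − (5)λ + (6) with roots 3 and 2.
Eigenvectors give P = [[−2, −3], [−1, −1]] with P⁻¹ = [[1, −3], [−1, 2]], and T = P·diag(3, 2)·P⁻¹.
Then T⁹ = P·diag(19683, 512)·P⁻¹ = [[−39366, −1536], [−19683, −512]] · [[1, −3], [−1, 2]] = [[−37830, 115026], [−19171, 58025]].

[[−37830, 115026], [−19171, 58025]]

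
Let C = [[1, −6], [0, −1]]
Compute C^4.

C² = I (check: tr C = 0 and det C = −1), so C^4 = I since 4 is even.

[[1, 0], [0, 1]]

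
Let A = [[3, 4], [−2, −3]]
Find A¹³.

A² = I (check: tr A = 0 and det A = −1), so A¹³ = A since 13 is odd.

[[3, 4], [−2, −3]]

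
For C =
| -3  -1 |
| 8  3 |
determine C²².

C² = I (check: tr C = 0 and det C = -1), so C²² = I since 22 is even.

[[1, 0], [0, 1]]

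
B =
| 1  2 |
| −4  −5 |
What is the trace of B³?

tr B = −4 and det B = 3, so the characteristic polynomial is λ² − (−4)λ + (3) with roots −1 and −3.
Eigenvectors give P = [[1, −1], [−1, 2]] with P⁻¹ = [[2, 1], [1, 1]], and B = P·diag(−1, −3)·P⁻¹.
Then B³ = P·diag(−1, −27)·P⁻¹ = [[−1, 27], [1, −54]] · [[2, 1], [1, 1]] = [[25, 26], [−52, −53]].

−28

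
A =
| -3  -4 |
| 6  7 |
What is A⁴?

[[-159, -160], [240, 241]]

tr A = 4 and det A = 3, so the characteristic polynomial is λ² − (4)λ + (3) with roots 3 and 1.
Eigenvectors give P = [[-2, -1], [3, 1]] with P⁻¹ = [[1, 1], [-3, -2]], and A = P·diag(3, 1)·P⁻¹.
Then A⁴ = P·diag(81, 1)·P⁻¹ = [[-162, -1], [243, 1]] · [[1, 1], [-3, -2]] = [[-159, -160], [240, 241]].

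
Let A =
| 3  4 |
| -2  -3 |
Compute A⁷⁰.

A² = I (check: tr A = 0 and det A = -1), so A⁷⁰ = I since 70 is even.

[[1, 0], [0, 1]]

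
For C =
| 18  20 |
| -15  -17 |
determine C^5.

[[1068, 1100], [-825, -857]]

tr C = 1 and det C = -6, so the characteristic polynomial is λ² − (1)λ + (-6) with roots -2 and 3.
Eigenvectors give P = [[1, 4], [-1, -3]] with P⁻¹ = [[-3, -4], [1, 1]], and C = P·diag(-2, 3)·P⁻¹.
Then C^5 = P·diag(-32, 243)·P⁻¹ = [[-32, 972], [32, -729]] · [[-3, -4], [1, 1]] = [[1068, 1100], [-825, -857]].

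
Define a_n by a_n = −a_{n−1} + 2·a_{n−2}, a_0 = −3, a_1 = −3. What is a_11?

−3

With companion matrix C = [[−1, 2], [1, 0]], [a_n, a_{n−1}]ᵀ = C·[a_{n−1}, a_{n−2}]ᵀ, so [a_11, a_10]ᵀ = C¹⁰·[a_1, a_0]ᵀ.
C¹⁰ = [[683, −682], [−341, 342]], giving [a_11, a_10]ᵀ = [[−3], [−3]].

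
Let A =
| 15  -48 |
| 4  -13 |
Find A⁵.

[[975, -2928], [244, -733]]

tr A = 2 and det A = -3, so the characteristic polynomial is λ² − (2)λ + (-3) with roots 3 and -1.
Eigenvectors give P = [[4, 3], [1, 1]] with P⁻¹ = [[1, -3], [-1, 4]], and A = P·diag(3, -1)·P⁻¹.
Then A⁵ = P·diag(243, -1)·P⁻¹ = [[972, -3], [243, -1]] · [[1, -3], [-1, 4]] = [[975, -2928], [244, -733]].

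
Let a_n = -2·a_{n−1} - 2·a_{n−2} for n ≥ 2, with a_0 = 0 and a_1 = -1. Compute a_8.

With companion matrix C = [[-2, -2], [1, 0]], [a_n, a_{n−1}]ᵀ = C·[a_{n−1}, a_{n−2}]ᵀ, so [a_8, a_7]ᵀ = C^7·[a_1, a_0]ᵀ.
C^7 = [[0, 16], [-8, -16]], giving [a_8, a_7]ᵀ = [[0], [8]].

0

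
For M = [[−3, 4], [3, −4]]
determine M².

[[21, −28], [−21, 28]]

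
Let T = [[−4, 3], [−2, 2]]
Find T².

[[10, −6], [4, −2]]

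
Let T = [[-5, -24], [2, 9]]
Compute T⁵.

tr T = 4 and det T = 3, so the characteristic polynomial is λ² − (4)λ + (3) with roots 3 and 1.
Eigenvectors give P = [[3, 4], [-1, -1]] with P⁻¹ = [[-1, -4], [1, 3]], and T = P·diag(3, 1)·P⁻¹.
Then T⁵ = P·diag(243, 1)·P⁻¹ = [[729, 4], [-243, -1]] · [[-1, -4], [1, 3]] = [[-725, -2904], [242, 969]].

[[-725, -2904], [242, 969]]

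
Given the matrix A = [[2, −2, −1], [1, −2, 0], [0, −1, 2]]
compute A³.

A² = [[2, 1, −4], [0, 2, −1], [−1, 0, 4]]
A³ = [[5, −2, −10], [2, −3, −2], [−2, −2, 9]]

[[5, −2, −10], [2, −3, −2], [−2, −2, 9]]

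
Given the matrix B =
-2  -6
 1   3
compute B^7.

B² = B (a projection; rank 1, trace 1), so B^7 = B.

[[-2, -6], [1, 3]]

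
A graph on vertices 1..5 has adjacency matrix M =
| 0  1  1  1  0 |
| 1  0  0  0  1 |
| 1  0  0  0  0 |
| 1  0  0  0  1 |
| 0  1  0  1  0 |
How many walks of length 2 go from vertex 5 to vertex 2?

The number of length-2 walks from vertex 5 to vertex 2 is entry (5,2) of M², where M is the adjacency matrix.
M² = [[3, 0, 0, 0, 2], [0, 2, 1, 2, 0], [0, 1, 1, 1, 0], [0, 2, 1, 2, 0], [2, 0, 0, 0, 2]]

0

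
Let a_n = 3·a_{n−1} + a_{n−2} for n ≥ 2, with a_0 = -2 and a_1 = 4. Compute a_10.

145408

With companion matrix A = [[3, 1], [1, 0]], [a_n, a_{n−1}]ᵀ = A·[a_{n−1}, a_{n−2}]ᵀ, so [a_10, a_9]ᵀ = A⁹·[a_1, a_0]ᵀ.
A⁹ = [[42837, 12970], [12970, 3927]], giving [a_10, a_9]ᵀ = [[145408], [44026]].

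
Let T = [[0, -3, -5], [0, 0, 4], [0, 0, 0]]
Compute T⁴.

[[0, 0, 0], [0, 0, 0], [0, 0, 0]]

T is strictly triangular, hence nilpotent: T³ = 0, so T⁴ = 0.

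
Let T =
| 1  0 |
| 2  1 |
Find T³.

[[1, 0], [6, 1]]

T = I + N where N = [[0, 0], [2, 0]] is strictly lower-triangular, so N² = 0.
(I + N)³ = I + 3·N = [[1, 0], [6, 1]].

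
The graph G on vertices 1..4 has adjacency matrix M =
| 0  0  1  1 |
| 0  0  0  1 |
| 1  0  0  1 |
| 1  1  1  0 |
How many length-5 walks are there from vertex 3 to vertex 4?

17

The number of length-5 walks from vertex 3 to vertex 4 is entry (3,4) of M⁵, where M is the adjacency matrix.
M² = [[2, 1, 1, 1], [1, 1, 1, 0], [1, 1, 2, 1], [1, 0, 1, 3]]
M³ = [[2, 1, 3, 4], [1, 0, 1, 3], [3, 1, 2, 4], [4, 3, 4, 2]]
M⁴ = [[7, 4, 6, 6], [4, 3, 4, 2], [6, 4, 7, 6], [6, 2, 6, 11]]
M⁵ = [[12, 6, 13, 17], [6, 2, 6, 11], [13, 6, 12, 17], [17, 11, 17, 14]]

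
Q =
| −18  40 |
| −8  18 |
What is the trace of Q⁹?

0

tr Q = 0 and det Q = −4, so the characteristic polynomial is λ² − (0)λ + (−4) with roots 2 and −2.
Eigenvectors give P = [[2, −5], [1, −2]] with P⁻¹ = [[−2, 5], [−1, 2]], and Q = P·diag(2, −2)·P⁻¹.
Then Q⁹ = P·diag(512, −512)·P⁻¹ = [[1024, 2560], [512, 1024]] · [[−2, 5], [−1, 2]] = [[−4608, 10240], [−2048, 4608]].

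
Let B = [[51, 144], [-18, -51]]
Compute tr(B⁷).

0

tr B = 0 and det B = -9, so the characteristic polynomial is λ² − (0)λ + (-9) with roots 3 and -3.
Eigenvectors give P = [[3, -8], [-1, 3]] with P⁻¹ = [[3, 8], [1, 3]], and B = P·diag(3, -3)·P⁻¹.
Then B⁷ = P·diag(2187, -2187)·P⁻¹ = [[6561, 17496], [-2187, -6561]] · [[3, 8], [1, 3]] = [[37179, 104976], [-13122, -37179]].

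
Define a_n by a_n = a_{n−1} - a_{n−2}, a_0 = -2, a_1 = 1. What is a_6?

With companion matrix C = [[1, -1], [1, 0]], [a_n, a_{n−1}]ᵀ = C·[a_{n−1}, a_{n−2}]ᵀ, so [a_6, a_5]ᵀ = C^5·[a_1, a_0]ᵀ.
C^5 = [[0, 1], [-1, 1]], giving [a_6, a_5]ᵀ = [[-2], [-3]].

-2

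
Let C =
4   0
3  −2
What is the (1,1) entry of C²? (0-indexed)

4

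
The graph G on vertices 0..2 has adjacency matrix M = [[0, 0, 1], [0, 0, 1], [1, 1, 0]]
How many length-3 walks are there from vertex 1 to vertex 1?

0

The number of length-3 walks from vertex 1 to vertex 1 is entry (1,1) of M³, where M is the adjacency matrix.
M² = [[1, 1, 0], [1, 1, 0], [0, 0, 2]]
M³ = [[0, 0, 2], [0, 0, 2], [2, 2, 0]]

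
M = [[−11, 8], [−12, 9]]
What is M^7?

[[−6563, 4376], [−6564, 4377]]

tr M = −2 and det M = −3, so the characteristic polynomial is λ² − (−2)λ + (−3) with roots 1 and −3.
Eigenvectors give P = [[−2, 1], [−3, 1]] with P⁻¹ = [[1, −1], [3, −2]], and M = P·diag(1, −3)·P⁻¹.
Then M^7 = P·diag(1, −2187)·P⁻¹ = [[−2, −2187], [−3, −2187]] · [[1, −1], [3, −2]] = [[−6563, 4376], [−6564, 4377]].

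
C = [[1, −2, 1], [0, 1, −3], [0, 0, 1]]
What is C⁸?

[[1, −16, 176], [0, 1, −24], [0, 0, 1]]

C = I + N where N = [[0, −2, 1], [0, 0, −3], [0, 0, 0]] is strictly upper-triangular, so N³ = 0.
(I + N)⁸ = I + 8·N + 28·N² = [[1, −16, 176], [0, 1, −24], [0, 0, 1]].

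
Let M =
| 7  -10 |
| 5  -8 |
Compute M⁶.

tr M = -1 and det M = -6, so the characteristic polynomial is λ² − (-1)λ + (-6) with roots -3 and 2.
Eigenvectors give P = [[-1, 2], [-1, 1]] with P⁻¹ = [[1, -2], [1, -1]], and M = P·diag(-3, 2)·P⁻¹.
Then M⁶ = P·diag(729, 64)·P⁻¹ = [[-729, 128], [-729, 64]] · [[1, -2], [1, -1]] = [[-601, 1330], [-665, 1394]].

[[-601, 1330], [-665, 1394]]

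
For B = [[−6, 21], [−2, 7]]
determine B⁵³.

B² = B (a projection; rank 1, trace 1), so B⁵³ = B.

[[−6, 21], [−2, 7]]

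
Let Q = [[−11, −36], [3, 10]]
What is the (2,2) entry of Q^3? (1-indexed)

tr Q = −1 and det Q = −2, so the characteristic polynomial is λ² − (−1)λ + (−2) with roots 1 and −2.
Eigenvectors give P = [[−3, 4], [1, −1]] with P⁻¹ = [[1, 4], [1, 3]], and Q = P·diag(1, −2)·P⁻¹.
Then Q^3 = P·diag(1, −8)·P⁻¹ = [[−3, −32], [1, 8]] · [[1, 4], [1, 3]] = [[−35, −108], [9, 28]].

28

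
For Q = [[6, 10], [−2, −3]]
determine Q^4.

[[76, 150], [−30, −59]]

tr Q = 3 and det Q = 2, so the characteristic polynomial is λ² − (3)λ + (2) with roots 2 and 1.
Eigenvectors give P = [[5, −2], [−2, 1]] with P⁻¹ = [[1, 2], [2, 5]], and Q = P·diag(2, 1)·P⁻¹.
Then Q^4 = P·diag(16, 1)·P⁻¹ = [[80, −2], [−32, 1]] · [[1, 2], [2, 5]] = [[76, 150], [−30, −59]].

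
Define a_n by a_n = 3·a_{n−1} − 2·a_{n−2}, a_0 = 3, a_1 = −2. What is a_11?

−10232

With companion matrix M = [[3, −2], [1, 0]], [a_n, a_{n−1}]ᵀ = M·[a_{n−1}, a_{n−2}]ᵀ, so [a_11, a_10]ᵀ = M^10·[a_1, a_0]ᵀ.
M^10 = [[2047, −2046], [1023, −1022]], giving [a_11, a_10]ᵀ = [[−10232], [−5112]].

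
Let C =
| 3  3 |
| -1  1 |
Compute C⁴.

[[-12, 48], [-16, -44]]

C² = [[6, 12], [-4, -2]]
C³ = [[6, 30], [-10, -14]]
C⁴ = [[-12, 48], [-16, -44]]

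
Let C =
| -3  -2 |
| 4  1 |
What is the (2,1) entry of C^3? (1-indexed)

-4

C^2 = [[1, 4], [-8, -7]]
C^3 = [[13, 2], [-4, 9]]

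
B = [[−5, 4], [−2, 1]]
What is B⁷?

[[−4373, 4372], [−2186, 2185]]

tr B = −4 and det B = 3, so the characteristic polynomial is λ² − (−4)λ + (3) with roots −1 and −3.
Eigenvectors give P = [[−1, −2], [−1, −1]] with P⁻¹ = [[1, −2], [−1, 1]], and B = P·diag(−1, −3)·P⁻¹.
Then B⁷ = P·diag(−1, −2187)·P⁻¹ = [[1, 4374], [1, 2187]] · [[1, −2], [−1, 1]] = [[−4373, 4372], [−2186, 2185]].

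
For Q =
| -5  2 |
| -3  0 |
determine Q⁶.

tr Q = -5 and det Q = 6, so the characteristic polynomial is λ² − (-5)λ + (6) with roots -2 and -3.
Eigenvectors give P = [[2, -1], [3, -1]] with P⁻¹ = [[-1, 1], [-3, 2]], and Q = P·diag(-2, -3)·P⁻¹.
Then Q⁶ = P·diag(64, 729)·P⁻¹ = [[128, -729], [192, -729]] · [[-1, 1], [-3, 2]] = [[2059, -1330], [1995, -1266]].

[[2059, -1330], [1995, -1266]]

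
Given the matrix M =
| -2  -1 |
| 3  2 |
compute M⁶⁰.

[[1, 0], [0, 1]]

M² = I (check: tr M = 0 and det M = -1), so M⁶⁰ = I since 60 is even.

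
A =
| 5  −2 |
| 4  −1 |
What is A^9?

tr A = 4 and det A = 3, so the characteristic polynomial is λ² − (4)λ + (3) with roots 1 and 3.
Eigenvectors give P = [[−1, −1], [−2, −1]] with P⁻¹ = [[1, −1], [−2, 1]], and A = P·diag(1, 3)·P⁻¹.
Then A^9 = P·diag(1, 19683)·P⁻¹ = [[−1, −19683], [−2, −19683]] · [[1, −1], [−2, 1]] = [[39365, −19682], [39364, −19681]].

[[39365, −19682], [39364, −19681]]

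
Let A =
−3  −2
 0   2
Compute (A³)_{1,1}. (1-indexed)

−27

A² = [[9, 2], [0, 4]]
A³ = [[−27, −14], [0, 8]]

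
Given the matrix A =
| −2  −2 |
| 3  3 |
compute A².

[[−2, −2], [3, 3]]

A² = A (a projection; rank 1, trace 1), so A² = A.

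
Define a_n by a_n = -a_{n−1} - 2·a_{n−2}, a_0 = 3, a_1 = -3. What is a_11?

With companion matrix T = [[-1, -2], [1, 0]], [a_n, a_{n−1}]ᵀ = T·[a_{n−1}, a_{n−2}]ᵀ, so [a_11, a_10]ᵀ = T¹⁰·[a_1, a_0]ᵀ.
T¹⁰ = [[23, -22], [11, 34]], giving [a_11, a_10]ᵀ = [[-135], [69]].

-135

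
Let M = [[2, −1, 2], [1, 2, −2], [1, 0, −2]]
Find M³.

M² = [[5, −4, 2], [2, 3, 2], [0, −1, 6]]
M³ = [[8, −13, 14], [9, 4, −6], [5, −2, −10]]

[[8, −13, 14], [9, 4, −6], [5, −2, −10]]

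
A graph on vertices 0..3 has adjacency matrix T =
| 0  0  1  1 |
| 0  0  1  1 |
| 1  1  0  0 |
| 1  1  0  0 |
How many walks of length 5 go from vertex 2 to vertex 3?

The number of length-5 walks from vertex 2 to vertex 3 is entry (2,3) of T^5, where T is the adjacency matrix.
T^2 = [[2, 2, 0, 0], [2, 2, 0, 0], [0, 0, 2, 2], [0, 0, 2, 2]]
T^3 = [[0, 0, 4, 4], [0, 0, 4, 4], [4, 4, 0, 0], [4, 4, 0, 0]]
T^4 = [[8, 8, 0, 0], [8, 8, 0, 0], [0, 0, 8, 8], [0, 0, 8, 8]]
T^5 = [[0, 0, 16, 16], [0, 0, 16, 16], [16, 16, 0, 0], [16, 16, 0, 0]]

0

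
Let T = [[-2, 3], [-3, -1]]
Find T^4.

[[-56, 117], [-117, -17]]

T^2 = [[-5, -9], [9, -8]]
T^3 = [[37, -6], [6, 35]]
T^4 = [[-56, 117], [-117, -17]]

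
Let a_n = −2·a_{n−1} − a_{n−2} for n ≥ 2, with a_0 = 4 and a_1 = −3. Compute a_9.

5

With companion matrix T = [[−2, −1], [1, 0]], [a_n, a_{n−1}]ᵀ = T·[a_{n−1}, a_{n−2}]ᵀ, so [a_9, a_8]ᵀ = T⁸·[a_1, a_0]ᵀ.
T⁸ = [[9, 8], [−8, −7]], giving [a_9, a_8]ᵀ = [[5], [−4]].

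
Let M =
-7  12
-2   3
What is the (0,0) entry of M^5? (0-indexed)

tr M = -4 and det M = 3, so the characteristic polynomial is λ² − (-4)λ + (3) with roots -1 and -3.
Eigenvectors give P = [[-2, 3], [-1, 1]] with P⁻¹ = [[1, -3], [1, -2]], and M = P·diag(-1, -3)·P⁻¹.
Then M^5 = P·diag(-1, -243)·P⁻¹ = [[2, -729], [1, -243]] · [[1, -3], [1, -2]] = [[-727, 1452], [-242, 483]].

-727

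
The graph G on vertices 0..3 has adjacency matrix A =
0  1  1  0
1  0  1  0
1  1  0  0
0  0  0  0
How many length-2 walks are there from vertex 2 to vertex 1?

1

The number of length-2 walks from vertex 2 to vertex 1 is entry (2,1) of A², where A is the adjacency matrix.
A² = [[2, 1, 1, 0], [1, 2, 1, 0], [1, 1, 2, 0], [0, 0, 0, 0]]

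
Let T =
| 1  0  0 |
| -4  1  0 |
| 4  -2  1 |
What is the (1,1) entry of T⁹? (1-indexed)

1

T = I + N where N = [[0, 0, 0], [-4, 0, 0], [4, -2, 0]] is strictly lower-triangular, so N³ = 0.
(I + N)⁹ = I + 9·N + 36·N² = [[1, 0, 0], [-36, 1, 0], [324, -18, 1]].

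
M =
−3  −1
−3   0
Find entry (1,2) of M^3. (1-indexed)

−12

M^2 = [[12, 3], [9, 3]]
M^3 = [[−45, −12], [−36, −9]]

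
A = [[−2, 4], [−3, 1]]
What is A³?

[[28, −36], [27, 1]]

A² = [[−8, −4], [3, −11]]
A³ = [[28, −36], [27, 1]]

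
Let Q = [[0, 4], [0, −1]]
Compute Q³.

Q² = [[0, −4], [0, 1]]
Q³ = [[0, 4], [0, −1]]

[[0, 4], [0, −1]]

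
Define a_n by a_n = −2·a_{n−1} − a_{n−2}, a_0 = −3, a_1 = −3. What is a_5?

With companion matrix A = [[−2, −1], [1, 0]], [a_n, a_{n−1}]ᵀ = A·[a_{n−1}, a_{n−2}]ᵀ, so [a_5, a_4]ᵀ = A⁴·[a_1, a_0]ᵀ.
A⁴ = [[5, 4], [−4, −3]], giving [a_5, a_4]ᵀ = [[−27], [21]].

−27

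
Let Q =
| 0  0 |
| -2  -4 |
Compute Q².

[[0, 0], [8, 16]]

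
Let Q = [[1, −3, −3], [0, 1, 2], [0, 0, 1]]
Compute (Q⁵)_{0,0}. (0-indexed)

Q = I + N where N = [[0, −3, −3], [0, 0, 2], [0, 0, 0]] is strictly upper-triangular, so N³ = 0.
(I + N)⁵ = I + 5·N + 10·N² = [[1, −15, −75], [0, 1, 10], [0, 0, 1]].

1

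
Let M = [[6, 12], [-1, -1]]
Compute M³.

[[84, 228], [-19, -49]]

tr M = 5 and det M = 6, so the characteristic polynomial is λ² − (5)λ + (6) with roots 2 and 3.
Eigenvectors give P = [[-3, 4], [1, -1]] with P⁻¹ = [[1, 4], [1, 3]], and M = P·diag(2, 3)·P⁻¹.
Then M³ = P·diag(8, 27)·P⁻¹ = [[-24, 108], [8, -27]] · [[1, 4], [1, 3]] = [[84, 228], [-19, -49]].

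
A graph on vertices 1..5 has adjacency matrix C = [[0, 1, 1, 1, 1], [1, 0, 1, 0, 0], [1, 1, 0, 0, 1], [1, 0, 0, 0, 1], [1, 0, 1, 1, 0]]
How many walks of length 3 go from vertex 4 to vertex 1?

The number of length-3 walks from vertex 4 to vertex 1 is entry (4,1) of C³, where C is the adjacency matrix.
C² = [[4, 1, 2, 1, 2], [1, 2, 1, 1, 2], [2, 1, 3, 2, 1], [1, 1, 2, 2, 1], [2, 2, 1, 1, 3]]
C³ = [[6, 6, 7, 6, 7], [6, 2, 5, 3, 3], [7, 5, 4, 3, 7], [6, 3, 3, 2, 5], [7, 3, 7, 5, 4]]

6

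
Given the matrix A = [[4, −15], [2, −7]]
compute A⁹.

[[2554, −7665], [1022, −3067]]

tr A = −3 and det A = 2, so the characteristic polynomial is λ² − (−3)λ + (2) with roots −1 and −2.
Eigenvectors give P = [[−3, −5], [−1, −2]] with P⁻¹ = [[−2, 5], [1, −3]], and A = P·diag(−1, −2)·P⁻¹.
Then A⁹ = P·diag(−1, −512)·P⁻¹ = [[3, 2560], [1, 1024]] · [[−2, 5], [1, −3]] = [[2554, −7665], [1022, −3067]].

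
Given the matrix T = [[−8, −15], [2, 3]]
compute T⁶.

tr T = −5 and det T = 6, so the characteristic polynomial is λ² − (−5)λ + (6) with roots −2 and −3.
Eigenvectors give P = [[−5, −3], [2, 1]] with P⁻¹ = [[1, 3], [−2, −5]], and T = P·diag(−2, −3)·P⁻¹.
Then T⁶ = P·diag(64, 729)·P⁻¹ = [[−320, −2187], [128, 729]] · [[1, 3], [−2, −5]] = [[4054, 9975], [−1330, −3261]].

[[4054, 9975], [−1330, −3261]]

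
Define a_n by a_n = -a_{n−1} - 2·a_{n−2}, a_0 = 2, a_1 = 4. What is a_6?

-16

With companion matrix Q = [[-1, -2], [1, 0]], [a_n, a_{n−1}]ᵀ = Q·[a_{n−1}, a_{n−2}]ᵀ, so [a_6, a_5]ᵀ = Q^5·[a_1, a_0]ᵀ.
Q^5 = [[-5, 2], [-1, -6]], giving [a_6, a_5]ᵀ = [[-16], [-16]].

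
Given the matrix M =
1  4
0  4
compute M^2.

[[1, 20], [0, 16]]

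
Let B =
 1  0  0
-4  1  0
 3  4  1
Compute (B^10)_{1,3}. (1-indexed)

0

B = I + N where N = [[0, 0, 0], [-4, 0, 0], [3, 4, 0]] is strictly lower-triangular, so N^3 = 0.
(I + N)^10 = I + 10·N + 45·N^2 = [[1, 0, 0], [-40, 1, 0], [-690, 40, 1]].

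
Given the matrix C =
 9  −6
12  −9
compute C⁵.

tr C = 0 and det C = −9, so the characteristic polynomial is λ² − (0)λ + (−9) with roots 3 and −3.
Eigenvectors give P = [[1, −1], [1, −2]] with P⁻¹ = [[2, −1], [1, −1]], and C = P·diag(3, −3)·P⁻¹.
Then C⁵ = P·diag(243, −243)·P⁻¹ = [[243, 243], [243, 486]] · [[2, −1], [1, −1]] = [[729, −486], [972, −729]].

[[729, −486], [972, −729]]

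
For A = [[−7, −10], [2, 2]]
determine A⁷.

tr A = −5 and det A = 6, so the characteristic polynomial is λ² − (−5)λ + (6) with roots −3 and −2.
Eigenvectors give P = [[5, −2], [−2, 1]] with P⁻¹ = [[1, 2], [2, 5]], and A = P·diag(−3, −2)·P⁻¹.
Then A⁷ = P·diag(−2187, −128)·P⁻¹ = [[−10935, 256], [4374, −128]] · [[1, 2], [2, 5]] = [[−10423, −20590], [4118, 8108]].

[[−10423, −20590], [4118, 8108]]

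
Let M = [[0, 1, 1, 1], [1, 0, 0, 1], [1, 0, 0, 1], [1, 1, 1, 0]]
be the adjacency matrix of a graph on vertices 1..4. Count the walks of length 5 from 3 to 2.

18

The number of length-5 walks from vertex 3 to vertex 2 is entry (3,2) of M⁵, where M is the adjacency matrix.
M² = [[3, 1, 1, 2], [1, 2, 2, 1], [1, 2, 2, 1], [2, 1, 1, 3]]
M³ = [[4, 5, 5, 5], [5, 2, 2, 5], [5, 2, 2, 5], [5, 5, 5, 4]]
M⁴ = [[15, 9, 9, 14], [9, 10, 10, 9], [9, 10, 10, 9], [14, 9, 9, 15]]
M⁵ = [[32, 29, 29, 33], [29, 18, 18, 29], [29, 18, 18, 29], [33, 29, 29, 32]]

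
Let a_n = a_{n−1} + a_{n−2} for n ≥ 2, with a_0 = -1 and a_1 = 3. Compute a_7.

31

With companion matrix A = [[1, 1], [1, 0]], [a_n, a_{n−1}]ᵀ = A·[a_{n−1}, a_{n−2}]ᵀ, so [a_7, a_6]ᵀ = A⁶·[a_1, a_0]ᵀ.
A⁶ = [[13, 8], [8, 5]], giving [a_7, a_6]ᵀ = [[31], [19]].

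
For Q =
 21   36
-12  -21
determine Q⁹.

[[137781, 236196], [-78732, -137781]]

tr Q = 0 and det Q = -9, so the characteristic polynomial is λ² − (0)λ + (-9) with roots -3 and 3.
Eigenvectors give P = [[-3, -2], [2, 1]] with P⁻¹ = [[1, 2], [-2, -3]], and Q = P·diag(-3, 3)·P⁻¹.
Then Q⁹ = P·diag(-19683, 19683)·P⁻¹ = [[59049, -39366], [-39366, 19683]] · [[1, 2], [-2, -3]] = [[137781, 236196], [-78732, -137781]].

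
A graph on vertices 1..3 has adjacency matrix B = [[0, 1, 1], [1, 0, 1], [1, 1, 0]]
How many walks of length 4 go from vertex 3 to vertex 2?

5

The number of length-4 walks from vertex 3 to vertex 2 is entry (3,2) of B⁴, where B is the adjacency matrix.
B² = [[2, 1, 1], [1, 2, 1], [1, 1, 2]]
B³ = [[2, 3, 3], [3, 2, 3], [3, 3, 2]]
B⁴ = [[6, 5, 5], [5, 6, 5], [5, 5, 6]]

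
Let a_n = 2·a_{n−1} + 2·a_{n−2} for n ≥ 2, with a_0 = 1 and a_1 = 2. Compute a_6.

328

With companion matrix M = [[2, 2], [1, 0]], [a_n, a_{n−1}]ᵀ = M·[a_{n−1}, a_{n−2}]ᵀ, so [a_6, a_5]ᵀ = M⁵·[a_1, a_0]ᵀ.
M⁵ = [[120, 88], [44, 32]], giving [a_6, a_5]ᵀ = [[328], [120]].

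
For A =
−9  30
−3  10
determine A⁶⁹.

[[−9, 30], [−3, 10]]

A² = A (a projection; rank 1, trace 1), so A⁶⁹ = A.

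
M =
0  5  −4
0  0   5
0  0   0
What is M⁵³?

[[0, 0, 0], [0, 0, 0], [0, 0, 0]]

M is strictly triangular, hence nilpotent: M³ = 0, so M⁵³ = 0.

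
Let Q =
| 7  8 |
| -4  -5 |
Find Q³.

tr Q = 2 and det Q = -3, so the characteristic polynomial is λ² − (2)λ + (-3) with roots -1 and 3.
Eigenvectors give P = [[1, -2], [-1, 1]] with P⁻¹ = [[-1, -2], [-1, -1]], and Q = P·diag(-1, 3)·P⁻¹.
Then Q³ = P·diag(-1, 27)·P⁻¹ = [[-1, -54], [1, 27]] · [[-1, -2], [-1, -1]] = [[55, 56], [-28, -29]].

[[55, 56], [-28, -29]]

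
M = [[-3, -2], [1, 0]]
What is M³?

tr M = -3 and det M = 2, so the characteristic polynomial is λ² − (-3)λ + (2) with roots -1 and -2.
Eigenvectors give P = [[-1, -2], [1, 1]] with P⁻¹ = [[1, 2], [-1, -1]], and M = P·diag(-1, -2)·P⁻¹.
Then M³ = P·diag(-1, -8)·P⁻¹ = [[1, 16], [-1, -8]] · [[1, 2], [-1, -1]] = [[-15, -14], [7, 6]].

[[-15, -14], [7, 6]]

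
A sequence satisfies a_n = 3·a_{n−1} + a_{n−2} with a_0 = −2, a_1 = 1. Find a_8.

1549

With companion matrix C = [[3, 1], [1, 0]], [a_n, a_{n−1}]ᵀ = C·[a_{n−1}, a_{n−2}]ᵀ, so [a_8, a_7]ᵀ = C⁷·[a_1, a_0]ᵀ.
C⁷ = [[3927, 1189], [1189, 360]], giving [a_8, a_7]ᵀ = [[1549], [469]].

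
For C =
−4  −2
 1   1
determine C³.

C² = [[14, 6], [−3, −1]]
C³ = [[−50, −22], [11, 5]]

[[−50, −22], [11, 5]]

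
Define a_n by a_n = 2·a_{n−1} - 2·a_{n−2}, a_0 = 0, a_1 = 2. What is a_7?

With companion matrix A = [[2, -2], [1, 0]], [a_n, a_{n−1}]ᵀ = A·[a_{n−1}, a_{n−2}]ᵀ, so [a_7, a_6]ᵀ = A^6·[a_1, a_0]ᵀ.
A^6 = [[-8, 16], [-8, 8]], giving [a_7, a_6]ᵀ = [[-16], [-16]].

-16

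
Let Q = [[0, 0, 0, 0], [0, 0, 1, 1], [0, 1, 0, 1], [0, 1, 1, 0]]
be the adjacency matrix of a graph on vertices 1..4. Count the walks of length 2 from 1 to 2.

0

The number of length-2 walks from vertex 1 to vertex 2 is entry (1,2) of Q^2, where Q is the adjacency matrix.
Q^2 = [[0, 0, 0, 0], [0, 2, 1, 1], [0, 1, 2, 1], [0, 1, 1, 2]]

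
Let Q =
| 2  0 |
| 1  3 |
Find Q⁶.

[[64, 0], [665, 729]]

tr Q = 5 and det Q = 6, so the characteristic polynomial is λ² − (5)λ + (6) with roots 3 and 2.
Eigenvectors give P = [[0, -1], [1, 1]] with P⁻¹ = [[1, 1], [-1, 0]], and Q = P·diag(3, 2)·P⁻¹.
Then Q⁶ = P·diag(729, 64)·P⁻¹ = [[0, -64], [729, 64]] · [[1, 1], [-1, 0]] = [[64, 0], [665, 729]].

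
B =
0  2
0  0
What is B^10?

B is strictly triangular, hence nilpotent: B^2 = 0, so B^10 = 0.

[[0, 0], [0, 0]]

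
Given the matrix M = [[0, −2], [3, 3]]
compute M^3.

[[−18, −6], [9, −9]]

M^2 = [[−6, −6], [9, 3]]
M^3 = [[−18, −6], [9, −9]]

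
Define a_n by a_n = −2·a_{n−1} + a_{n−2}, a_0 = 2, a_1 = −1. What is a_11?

−10497

With companion matrix A = [[−2, 1], [1, 0]], [a_n, a_{n−1}]ᵀ = A·[a_{n−1}, a_{n−2}]ᵀ, so [a_11, a_10]ᵀ = A¹⁰·[a_1, a_0]ᵀ.
A¹⁰ = [[5741, −2378], [−2378, 985]], giving [a_11, a_10]ᵀ = [[−10497], [4348]].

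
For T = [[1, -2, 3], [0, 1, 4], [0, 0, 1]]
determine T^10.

T = I + N where N = [[0, -2, 3], [0, 0, 4], [0, 0, 0]] is strictly upper-triangular, so N^3 = 0.
(I + N)^10 = I + 10·N + 45·N^2 = [[1, -20, -330], [0, 1, 40], [0, 0, 1]].

[[1, -20, -330], [0, 1, 40], [0, 0, 1]]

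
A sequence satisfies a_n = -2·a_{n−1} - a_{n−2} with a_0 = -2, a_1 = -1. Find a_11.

-31

With companion matrix A = [[-2, -1], [1, 0]], [a_n, a_{n−1}]ᵀ = A·[a_{n−1}, a_{n−2}]ᵀ, so [a_11, a_10]ᵀ = A^10·[a_1, a_0]ᵀ.
A^10 = [[11, 10], [-10, -9]], giving [a_11, a_10]ᵀ = [[-31], [28]].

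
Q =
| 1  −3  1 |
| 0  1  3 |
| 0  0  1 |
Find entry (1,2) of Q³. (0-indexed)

9

Q = I + N where N = [[0, −3, 1], [0, 0, 3], [0, 0, 0]] is strictly upper-triangular, so N³ = 0.
(I + N)³ = I + 3·N + 3·N² = [[1, −9, −24], [0, 1, 9], [0, 0, 1]].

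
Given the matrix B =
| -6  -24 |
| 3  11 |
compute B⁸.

[[-50184, -151320], [18915, 57001]]

tr B = 5 and det B = 6, so the characteristic polynomial is λ² − (5)λ + (6) with roots 2 and 3.
Eigenvectors give P = [[-3, -8], [1, 3]] with P⁻¹ = [[-3, -8], [1, 3]], and B = P·diag(2, 3)·P⁻¹.
Then B⁸ = P·diag(256, 6561)·P⁻¹ = [[-768, -52488], [256, 19683]] · [[-3, -8], [1, 3]] = [[-50184, -151320], [18915, 57001]].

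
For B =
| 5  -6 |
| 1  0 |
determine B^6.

[[2059, -3990], [665, -1266]]

tr B = 5 and det B = 6, so the characteristic polynomial is λ² − (5)λ + (6) with roots 3 and 2.
Eigenvectors give P = [[3, 2], [1, 1]] with P⁻¹ = [[1, -2], [-1, 3]], and B = P·diag(3, 2)·P⁻¹.
Then B^6 = P·diag(729, 64)·P⁻¹ = [[2187, 128], [729, 64]] · [[1, -2], [-1, 3]] = [[2059, -3990], [665, -1266]].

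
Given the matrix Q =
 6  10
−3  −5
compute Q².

[[6, 10], [−3, −5]]

Q² = Q (a projection; rank 1, trace 1), so Q² = Q.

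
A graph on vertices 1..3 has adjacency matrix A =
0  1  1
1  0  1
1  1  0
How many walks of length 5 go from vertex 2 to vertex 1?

11

The number of length-5 walks from vertex 2 to vertex 1 is entry (2,1) of A⁵, where A is the adjacency matrix.
A² = [[2, 1, 1], [1, 2, 1], [1, 1, 2]]
A³ = [[2, 3, 3], [3, 2, 3], [3, 3, 2]]
A⁴ = [[6, 5, 5], [5, 6, 5], [5, 5, 6]]
A⁵ = [[10, 11, 11], [11, 10, 11], [11, 11, 10]]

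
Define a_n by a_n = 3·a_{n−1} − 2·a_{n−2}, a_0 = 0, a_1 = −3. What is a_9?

−1533

With companion matrix A = [[3, −2], [1, 0]], [a_n, a_{n−1}]ᵀ = A·[a_{n−1}, a_{n−2}]ᵀ, so [a_9, a_8]ᵀ = A⁸·[a_1, a_0]ᵀ.
A⁸ = [[511, −510], [255, −254]], giving [a_9, a_8]ᵀ = [[−1533], [−765]].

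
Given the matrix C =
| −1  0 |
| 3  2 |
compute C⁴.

tr C = 1 and det C = −2, so the characteristic polynomial is λ² − (1)λ + (−2) with roots −1 and 2.
Eigenvectors give P = [[−1, 0], [1, 1]] with P⁻¹ = [[−1, 0], [1, 1]], and C = P·diag(−1, 2)·P⁻¹.
Then C⁴ = P·diag(1, 16)·P⁻¹ = [[−1, 0], [1, 16]] · [[−1, 0], [1, 1]] = [[1, 0], [15, 16]].

[[1, 0], [15, 16]]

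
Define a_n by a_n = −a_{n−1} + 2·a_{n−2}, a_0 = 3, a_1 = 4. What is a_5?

14

With companion matrix T = [[−1, 2], [1, 0]], [a_n, a_{n−1}]ᵀ = T·[a_{n−1}, a_{n−2}]ᵀ, so [a_5, a_4]ᵀ = T^4·[a_1, a_0]ᵀ.
T^4 = [[11, −10], [−5, 6]], giving [a_5, a_4]ᵀ = [[14], [−2]].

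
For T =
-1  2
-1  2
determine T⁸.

[[-1, 2], [-1, 2]]

T² = T (a projection; rank 1, trace 1), so T⁸ = T.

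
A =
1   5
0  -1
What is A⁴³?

[[1, 5], [0, -1]]

A² = I (check: tr A = 0 and det A = -1), so A⁴³ = A since 43 is odd.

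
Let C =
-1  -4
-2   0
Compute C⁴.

[[89, 68], [34, 72]]

C² = [[9, 4], [2, 8]]
C³ = [[-17, -36], [-18, -8]]
C⁴ = [[89, 68], [34, 72]]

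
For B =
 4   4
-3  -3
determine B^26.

[[4, 4], [-3, -3]]

B² = B (a projection; rank 1, trace 1), so B^26 = B.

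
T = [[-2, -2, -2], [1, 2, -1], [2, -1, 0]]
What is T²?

[[-2, 2, 6], [-2, 3, -4], [-5, -6, -3]]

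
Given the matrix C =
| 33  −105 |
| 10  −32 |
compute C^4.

[[471, −1365], [130, −374]]

tr C = 1 and det C = −6, so the characteristic polynomial is λ² − (1)λ + (−6) with roots −2 and 3.
Eigenvectors give P = [[3, 7], [1, 2]] with P⁻¹ = [[−2, 7], [1, −3]], and C = P·diag(−2, 3)·P⁻¹.
Then C^4 = P·diag(16, 81)·P⁻¹ = [[48, 567], [16, 162]] · [[−2, 7], [1, −3]] = [[471, −1365], [130, −374]].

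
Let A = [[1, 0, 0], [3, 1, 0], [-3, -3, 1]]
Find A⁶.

[[1, 0, 0], [18, 1, 0], [-153, -18, 1]]

A = I + N where N = [[0, 0, 0], [3, 0, 0], [-3, -3, 0]] is strictly lower-triangular, so N³ = 0.
(I + N)⁶ = I + 6·N + 15·N² = [[1, 0, 0], [18, 1, 0], [-153, -18, 1]].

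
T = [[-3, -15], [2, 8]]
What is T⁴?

[[-309, -975], [130, 406]]

tr T = 5 and det T = 6, so the characteristic polynomial is λ² − (5)λ + (6) with roots 3 and 2.
Eigenvectors give P = [[-5, 3], [2, -1]] with P⁻¹ = [[1, 3], [2, 5]], and T = P·diag(3, 2)·P⁻¹.
Then T⁴ = P·diag(81, 16)·P⁻¹ = [[-405, 48], [162, -16]] · [[1, 3], [2, 5]] = [[-309, -975], [130, 406]].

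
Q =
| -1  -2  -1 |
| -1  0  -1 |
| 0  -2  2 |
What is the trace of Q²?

13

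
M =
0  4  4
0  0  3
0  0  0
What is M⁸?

M is strictly triangular, hence nilpotent: M³ = 0, so M⁸ = 0.

[[0, 0, 0], [0, 0, 0], [0, 0, 0]]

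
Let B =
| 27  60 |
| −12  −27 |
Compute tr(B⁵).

tr B = 0 and det B = −9, so the characteristic polynomial is λ² − (0)λ + (−9) with roots −3 and 3.
Eigenvectors give P = [[−2, 5], [1, −2]] with P⁻¹ = [[2, 5], [1, 2]], and B = P·diag(−3, 3)·P⁻¹.
Then B⁵ = P·diag(−243, 243)·P⁻¹ = [[486, 1215], [−243, −486]] · [[2, 5], [1, 2]] = [[2187, 4860], [−972, −2187]].

0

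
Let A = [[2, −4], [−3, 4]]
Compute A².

[[16, −24], [−18, 28]]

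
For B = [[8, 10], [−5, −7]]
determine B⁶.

[[1394, 1330], [−665, −601]]

tr B = 1 and det B = −6, so the characteristic polynomial is λ² − (1)λ + (−6) with roots −2 and 3.
Eigenvectors give P = [[−1, 2], [1, −1]] with P⁻¹ = [[1, 2], [1, 1]], and B = P·diag(−2, 3)·P⁻¹.
Then B⁶ = P·diag(64, 729)·P⁻¹ = [[−64, 1458], [64, −729]] · [[1, 2], [1, 1]] = [[1394, 1330], [−665, −601]].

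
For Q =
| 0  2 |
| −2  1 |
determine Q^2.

[[−4, 2], [−2, −3]]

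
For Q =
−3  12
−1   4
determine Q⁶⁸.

Q² = Q (a projection; rank 1, trace 1), so Q⁶⁸ = Q.

[[−3, 12], [−1, 4]]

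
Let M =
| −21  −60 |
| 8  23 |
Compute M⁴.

tr M = 2 and det M = −3, so the characteristic polynomial is λ² − (2)λ + (−3) with roots −1 and 3.
Eigenvectors give P = [[−3, −5], [1, 2]] with P⁻¹ = [[−2, −5], [1, 3]], and M = P·diag(−1, 3)·P⁻¹.
Then M⁴ = P·diag(1, 81)·P⁻¹ = [[−3, −405], [1, 162]] · [[−2, −5], [1, 3]] = [[−399, −1200], [160, 481]].

[[−399, −1200], [160, 481]]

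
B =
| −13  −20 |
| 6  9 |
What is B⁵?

tr B = −4 and det B = 3, so the characteristic polynomial is λ² − (−4)λ + (3) with roots −3 and −1.
Eigenvectors give P = [[2, 5], [−1, −3]] with P⁻¹ = [[3, 5], [−1, −2]], and B = P·diag(−3, −1)·P⁻¹.
Then B⁵ = P·diag(−243, −1)·P⁻¹ = [[−486, −5], [243, 3]] · [[3, 5], [−1, −2]] = [[−1453, −2420], [726, 1209]].

[[−1453, −2420], [726, 1209]]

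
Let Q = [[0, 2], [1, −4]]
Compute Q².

[[2, −8], [−4, 18]]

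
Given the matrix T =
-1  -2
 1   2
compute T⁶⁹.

[[-1, -2], [1, 2]]

T² = T (a projection; rank 1, trace 1), so T⁶⁹ = T.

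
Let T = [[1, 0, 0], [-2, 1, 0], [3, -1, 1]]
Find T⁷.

[[1, 0, 0], [-14, 1, 0], [63, -7, 1]]

T = I + N where N = [[0, 0, 0], [-2, 0, 0], [3, -1, 0]] is strictly lower-triangular, so N³ = 0.
(I + N)⁷ = I + 7·N + 21·N² = [[1, 0, 0], [-14, 1, 0], [63, -7, 1]].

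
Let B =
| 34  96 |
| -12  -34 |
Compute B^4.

[[16, 0], [0, 16]]

tr B = 0 and det B = -4, so the characteristic polynomial is λ² − (0)λ + (-4) with roots -2 and 2.
Eigenvectors give P = [[8, -3], [-3, 1]] with P⁻¹ = [[-1, -3], [-3, -8]], and B = P·diag(-2, 2)·P⁻¹.
Then B^4 = P·diag(16, 16)·P⁻¹ = [[128, -48], [-48, 16]] · [[-1, -3], [-3, -8]] = [[16, 0], [0, 16]].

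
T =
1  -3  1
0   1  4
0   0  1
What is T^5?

[[1, -15, -115], [0, 1, 20], [0, 0, 1]]

T = I + N where N = [[0, -3, 1], [0, 0, 4], [0, 0, 0]] is strictly upper-triangular, so N^3 = 0.
(I + N)^5 = I + 5·N + 10·N^2 = [[1, -15, -115], [0, 1, 20], [0, 0, 1]].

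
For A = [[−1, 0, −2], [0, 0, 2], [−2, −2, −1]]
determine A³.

[[−13, −8, −6], [8, 4, 2], [−6, −2, −5]]

A² = [[5, 4, 4], [−4, −4, −2], [4, 2, 1]]
A³ = [[−13, −8, −6], [8, 4, 2], [−6, −2, −5]]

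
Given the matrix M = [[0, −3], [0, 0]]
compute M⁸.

M is strictly triangular, hence nilpotent: M² = 0, so M⁸ = 0.

[[0, 0], [0, 0]]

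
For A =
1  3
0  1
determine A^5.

[[1, 15], [0, 1]]

A = I + N where N = [[0, 3], [0, 0]] is strictly upper-triangular, so N^2 = 0.
(I + N)^5 = I + 5·N = [[1, 15], [0, 1]].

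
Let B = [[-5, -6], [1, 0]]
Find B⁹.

[[-58025, -115026], [19171, 37830]]

tr B = -5 and det B = 6, so the characteristic polynomial is λ² − (-5)λ + (6) with roots -2 and -3.
Eigenvectors give P = [[-2, 3], [1, -1]] with P⁻¹ = [[1, 3], [1, 2]], and B = P·diag(-2, -3)·P⁻¹.
Then B⁹ = P·diag(-512, -19683)·P⁻¹ = [[1024, -59049], [-512, 19683]] · [[1, 3], [1, 2]] = [[-58025, -115026], [19171, 37830]].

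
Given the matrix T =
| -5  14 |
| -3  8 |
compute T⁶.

tr T = 3 and det T = 2, so the characteristic polynomial is λ² − (3)λ + (2) with roots 1 and 2.
Eigenvectors give P = [[7, 2], [3, 1]] with P⁻¹ = [[1, -2], [-3, 7]], and T = P·diag(1, 2)·P⁻¹.
Then T⁶ = P·diag(1, 64)·P⁻¹ = [[7, 128], [3, 64]] · [[1, -2], [-3, 7]] = [[-377, 882], [-189, 442]].

[[-377, 882], [-189, 442]]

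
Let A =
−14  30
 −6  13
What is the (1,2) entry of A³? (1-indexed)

tr A = −1 and det A = −2, so the characteristic polynomial is λ² − (−1)λ + (−2) with roots 1 and −2.
Eigenvectors give P = [[2, 5], [1, 2]] with P⁻¹ = [[−2, 5], [1, −2]], and A = P·diag(1, −2)·P⁻¹.
Then A³ = P·diag(1, −8)·P⁻¹ = [[2, −40], [1, −16]] · [[−2, 5], [1, −2]] = [[−44, 90], [−18, 37]].

90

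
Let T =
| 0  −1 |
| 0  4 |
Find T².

[[0, −4], [0, 16]]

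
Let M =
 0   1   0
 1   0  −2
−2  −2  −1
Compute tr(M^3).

−1

M^2 = [[1, 0, −2], [4, 5, 2], [0, 0, 5]]
M^3 = [[4, 5, 2], [1, 0, −12], [−10, −10, −5]]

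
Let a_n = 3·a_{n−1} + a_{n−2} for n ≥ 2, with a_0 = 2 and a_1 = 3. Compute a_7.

4287

With companion matrix Q = [[3, 1], [1, 0]], [a_n, a_{n−1}]ᵀ = Q·[a_{n−1}, a_{n−2}]ᵀ, so [a_7, a_6]ᵀ = Q⁶·[a_1, a_0]ᵀ.
Q⁶ = [[1189, 360], [360, 109]], giving [a_7, a_6]ᵀ = [[4287], [1298]].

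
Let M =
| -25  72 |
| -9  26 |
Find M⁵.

[[-265, 792], [-99, 296]]

tr M = 1 and det M = -2, so the characteristic polynomial is λ² − (1)λ + (-2) with roots -1 and 2.
Eigenvectors give P = [[3, -8], [1, -3]] with P⁻¹ = [[3, -8], [1, -3]], and M = P·diag(-1, 2)·P⁻¹.
Then M⁵ = P·diag(-1, 32)·P⁻¹ = [[-3, -256], [-1, -96]] · [[3, -8], [1, -3]] = [[-265, 792], [-99, 296]].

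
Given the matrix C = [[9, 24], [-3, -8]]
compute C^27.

[[9, 24], [-3, -8]]

C² = C (a projection; rank 1, trace 1), so C^27 = C.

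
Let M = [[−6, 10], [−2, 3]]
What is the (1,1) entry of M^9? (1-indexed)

tr M = −3 and det M = 2, so the characteristic polynomial is λ² − (−3)λ + (2) with roots −2 and −1.
Eigenvectors give P = [[−5, −2], [−2, −1]] with P⁻¹ = [[−1, 2], [2, −5]], and M = P·diag(−2, −1)·P⁻¹.
Then M^9 = P·diag(−512, −1)·P⁻¹ = [[2560, 2], [1024, 1]] · [[−1, 2], [2, −5]] = [[−2556, 5110], [−1022, 2043]].

−2556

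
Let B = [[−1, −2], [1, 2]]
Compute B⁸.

[[−1, −2], [1, 2]]

B² = B (a projection; rank 1, trace 1), so B⁸ = B.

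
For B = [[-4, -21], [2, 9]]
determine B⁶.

tr B = 5 and det B = 6, so the characteristic polynomial is λ² − (5)λ + (6) with roots 2 and 3.
Eigenvectors give P = [[7, -3], [-2, 1]] with P⁻¹ = [[1, 3], [2, 7]], and B = P·diag(2, 3)·P⁻¹.
Then B⁶ = P·diag(64, 729)·P⁻¹ = [[448, -2187], [-128, 729]] · [[1, 3], [2, 7]] = [[-3926, -13965], [1330, 4719]].

[[-3926, -13965], [1330, 4719]]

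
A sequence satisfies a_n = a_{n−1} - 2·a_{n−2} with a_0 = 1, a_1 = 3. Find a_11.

91

With companion matrix C = [[1, -2], [1, 0]], [a_n, a_{n−1}]ᵀ = C·[a_{n−1}, a_{n−2}]ᵀ, so [a_11, a_10]ᵀ = C¹⁰·[a_1, a_0]ᵀ.
C¹⁰ = [[23, 22], [-11, 34]], giving [a_11, a_10]ᵀ = [[91], [1]].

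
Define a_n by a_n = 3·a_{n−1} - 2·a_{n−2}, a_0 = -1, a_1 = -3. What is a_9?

-1023

With companion matrix T = [[3, -2], [1, 0]], [a_n, a_{n−1}]ᵀ = T·[a_{n−1}, a_{n−2}]ᵀ, so [a_9, a_8]ᵀ = T⁸·[a_1, a_0]ᵀ.
T⁸ = [[511, -510], [255, -254]], giving [a_9, a_8]ᵀ = [[-1023], [-511]].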